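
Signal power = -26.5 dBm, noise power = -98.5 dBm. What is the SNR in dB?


SNR = -26.5 - (-98.5) = 72.0 dB

72.0 dB


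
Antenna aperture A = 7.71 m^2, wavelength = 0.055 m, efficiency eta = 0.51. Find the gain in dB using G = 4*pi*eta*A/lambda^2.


G_linear = 4*pi*0.51*7.71/0.055^2 = 16334.62
G_dB = 10*log10(16334.62) = 42.1 dB

42.1 dB


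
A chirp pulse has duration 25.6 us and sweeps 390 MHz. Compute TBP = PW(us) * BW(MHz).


TBP = 25.6 * 390 = 9984.0

9984.0


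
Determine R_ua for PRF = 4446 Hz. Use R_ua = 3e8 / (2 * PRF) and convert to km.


R_ua = 3e8 / (2 * 4446) = 33738.2 m = 33.7 km

33.7 km


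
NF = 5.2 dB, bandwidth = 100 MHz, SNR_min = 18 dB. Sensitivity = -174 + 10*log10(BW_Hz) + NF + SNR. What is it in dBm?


10*log10(100000000.0) = 80.0
S = -174 + 80.0 + 5.2 + 18 = -70.8 dBm

-70.8 dBm


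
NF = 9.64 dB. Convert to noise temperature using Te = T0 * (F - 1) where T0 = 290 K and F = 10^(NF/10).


NF_lin = 10^(9.64/10) = 9.204496
Te = 290 * (9.204496 - 1) = 2379.3 K

2379.3 K


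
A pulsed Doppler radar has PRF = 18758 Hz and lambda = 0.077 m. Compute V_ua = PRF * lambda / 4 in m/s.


V_ua = 18758 * 0.077 / 4 = 361.1 m/s

361.1 m/s


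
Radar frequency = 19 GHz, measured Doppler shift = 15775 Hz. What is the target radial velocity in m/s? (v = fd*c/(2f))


v = 15775 * 3e8 / (2 * 19000000000.0) = 124.5 m/s

124.5 m/s


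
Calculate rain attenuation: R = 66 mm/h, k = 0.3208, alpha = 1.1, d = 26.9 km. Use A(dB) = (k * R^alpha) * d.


gamma = 0.3208 * 66^1.1 = 32.190868 dB/km
A = 32.190868 * 26.9 = 865.93 dB

865.93 dB


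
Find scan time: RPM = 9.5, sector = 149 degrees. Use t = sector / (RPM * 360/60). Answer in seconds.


t = 149 / (9.5 * 360) * 60 = 2.61 s

2.61 s


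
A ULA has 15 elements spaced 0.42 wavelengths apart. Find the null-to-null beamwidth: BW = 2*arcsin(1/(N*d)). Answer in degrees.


1/(N*d) = 1/(15*0.42) = 0.15873
BW = 2*arcsin(0.15873) = 18.3 degrees

18.3 degrees


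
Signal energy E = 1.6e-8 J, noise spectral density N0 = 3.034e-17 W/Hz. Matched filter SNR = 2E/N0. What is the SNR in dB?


SNR_lin = 2 * 1.6e-8 / 3.034e-17 = 1.055e9
SNR_dB = 10*log10(1.055e9) = 90.2 dB

90.2 dB


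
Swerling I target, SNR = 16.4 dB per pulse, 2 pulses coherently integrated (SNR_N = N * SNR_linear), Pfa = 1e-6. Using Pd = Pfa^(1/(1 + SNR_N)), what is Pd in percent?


SNR_lin = 10^(16.4/10) = 43.65158
SNR_N = 2 * 43.65158 = 87.30316
1/(1 + SNR_N) = 1/88.30316 = 0.0113246
Pd = (1e-6)^0.0113246 = 0.85517
Pd = 85.5%

85.5%


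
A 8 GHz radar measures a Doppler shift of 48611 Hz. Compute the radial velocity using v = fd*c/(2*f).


v = 48611 * 3e8 / (2 * 8000000000.0) = 911.5 m/s

911.5 m/s


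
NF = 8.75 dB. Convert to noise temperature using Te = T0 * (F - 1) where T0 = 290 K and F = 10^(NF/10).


NF_lin = 10^(8.75/10) = 7.498942
Te = 290 * (7.498942 - 1) = 1884.7 K

1884.7 K


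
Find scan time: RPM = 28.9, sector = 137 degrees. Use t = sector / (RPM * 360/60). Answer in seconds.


t = 137 / (28.9 * 360) * 60 = 0.79 s

0.79 s


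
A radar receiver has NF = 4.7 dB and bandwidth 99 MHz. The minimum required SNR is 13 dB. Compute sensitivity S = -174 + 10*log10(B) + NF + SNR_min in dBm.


10*log10(99000000.0) = 79.96
S = -174 + 79.96 + 4.7 + 13 = -76.3 dBm

-76.3 dBm


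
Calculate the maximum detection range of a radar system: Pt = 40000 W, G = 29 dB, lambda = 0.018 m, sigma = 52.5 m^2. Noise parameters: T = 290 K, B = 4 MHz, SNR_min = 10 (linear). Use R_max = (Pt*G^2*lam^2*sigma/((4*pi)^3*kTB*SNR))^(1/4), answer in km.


G_lin = 10^(29/10) = 794.328235
R^4 = 40000 * 794.328235^2 * 0.018^2 * 52.5 / ((4*pi)^3 * 1.38e-23 * 290 * 4000000.0 * 10)
R^4 = 1.35144e18 m^4
R_max = (1.35144e18)^(1/4) = 34095.7 m = 34.1 km

34.1 km


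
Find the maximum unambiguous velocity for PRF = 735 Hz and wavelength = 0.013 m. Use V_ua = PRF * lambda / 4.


V_ua = 735 * 0.013 / 4 = 2.4 m/s

2.4 m/s


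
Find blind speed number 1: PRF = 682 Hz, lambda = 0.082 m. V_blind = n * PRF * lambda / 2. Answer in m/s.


V_blind = 1 * 682 * 0.082 / 2 = 28.0 m/s

28.0 m/s


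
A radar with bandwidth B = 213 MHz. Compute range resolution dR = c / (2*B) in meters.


dR = 3e8 / (2 * 213000000.0) = 0.7 m

0.7 m


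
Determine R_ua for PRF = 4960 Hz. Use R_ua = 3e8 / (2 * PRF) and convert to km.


R_ua = 3e8 / (2 * 4960) = 30241.9 m = 30.2 km

30.2 km


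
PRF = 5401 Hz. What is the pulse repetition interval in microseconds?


PRI = 1/5401 = 0.0001851509 s = 185.2 us

185.2 us


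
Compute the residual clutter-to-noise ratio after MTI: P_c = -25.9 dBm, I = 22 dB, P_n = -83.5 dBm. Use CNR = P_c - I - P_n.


CNR = -25.9 - 22 - (-83.5) = 35.6 dB

35.6 dB


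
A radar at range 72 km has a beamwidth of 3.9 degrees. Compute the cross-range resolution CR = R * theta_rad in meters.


BW_rad = 0.068067841
CR = 72000 * 0.068067841 = 4900.9 m

4900.9 m


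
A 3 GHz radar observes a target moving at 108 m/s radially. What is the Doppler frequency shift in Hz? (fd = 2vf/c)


fd = 2 * 108 * 3000000000.0 / 3e8 = 2160.0 Hz

2160.0 Hz


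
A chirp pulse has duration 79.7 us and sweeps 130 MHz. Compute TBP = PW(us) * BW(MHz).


TBP = 79.7 * 130 = 10361.0

10361.0


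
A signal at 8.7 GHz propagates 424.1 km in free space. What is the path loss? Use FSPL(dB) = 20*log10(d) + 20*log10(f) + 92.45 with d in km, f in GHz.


20*log10(424.1) = 52.55
20*log10(8.7) = 18.79
FSPL = 163.8 dB

163.8 dB


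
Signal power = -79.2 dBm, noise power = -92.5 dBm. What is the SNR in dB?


SNR = -79.2 - (-92.5) = 13.3 dB

13.3 dB


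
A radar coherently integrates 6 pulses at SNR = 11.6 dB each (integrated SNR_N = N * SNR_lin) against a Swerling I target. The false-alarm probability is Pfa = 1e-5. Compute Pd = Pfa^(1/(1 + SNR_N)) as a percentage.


SNR_lin = 10^(11.6/10) = 14.4544
SNR_N = 6 * 14.4544 = 86.7264
1/(1 + SNR_N) = 1/87.7264 = 0.0113991
Pd = (1e-5)^0.0113991 = 0.87701
Pd = 87.7%

87.7%


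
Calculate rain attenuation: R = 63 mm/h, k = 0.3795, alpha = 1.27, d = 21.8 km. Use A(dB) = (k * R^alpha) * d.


gamma = 0.3795 * 63^1.27 = 73.176946 dB/km
A = 73.176946 * 21.8 = 1595.26 dB

1595.26 dB


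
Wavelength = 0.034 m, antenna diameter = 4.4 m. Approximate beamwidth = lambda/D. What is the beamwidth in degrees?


BW_rad = 0.034 / 4.4 = 0.007727
BW_deg = 0.44 degrees

0.44 degrees


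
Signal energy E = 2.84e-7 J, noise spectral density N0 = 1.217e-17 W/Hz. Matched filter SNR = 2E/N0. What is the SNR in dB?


SNR_lin = 2 * 2.84e-7 / 1.217e-17 = 4.667e10
SNR_dB = 10*log10(4.667e10) = 106.7 dB

106.7 dB


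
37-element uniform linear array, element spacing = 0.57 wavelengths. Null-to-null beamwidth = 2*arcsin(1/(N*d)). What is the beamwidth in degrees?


1/(N*d) = 1/(37*0.57) = 0.047416
BW = 2*arcsin(0.047416) = 5.4 degrees

5.4 degrees


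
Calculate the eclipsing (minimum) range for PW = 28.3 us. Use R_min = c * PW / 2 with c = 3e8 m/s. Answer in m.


R_min = 3e8 * 28.3e-6 / 2 = 4245.0 m

4245.0 m


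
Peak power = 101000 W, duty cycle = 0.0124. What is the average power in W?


P_avg = 101000 * 0.0124 = 1252.4 W

1252.4 W


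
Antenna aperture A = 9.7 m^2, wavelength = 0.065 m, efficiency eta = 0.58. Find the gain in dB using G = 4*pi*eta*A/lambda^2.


G_linear = 4*pi*0.58*9.7/0.065^2 = 16733.35
G_dB = 10*log10(16733.35) = 42.2 dB

42.2 dB


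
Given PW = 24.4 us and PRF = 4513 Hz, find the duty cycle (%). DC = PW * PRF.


DC = 24.4e-6 * 4513 * 100 = 11.01%

11.01%


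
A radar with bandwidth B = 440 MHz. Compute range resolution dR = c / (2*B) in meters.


dR = 3e8 / (2 * 440000000.0) = 0.34 m

0.34 m


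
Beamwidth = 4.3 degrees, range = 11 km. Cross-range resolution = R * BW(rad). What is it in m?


BW_rad = 0.075049158
CR = 11000 * 0.075049158 = 825.5 m

825.5 m


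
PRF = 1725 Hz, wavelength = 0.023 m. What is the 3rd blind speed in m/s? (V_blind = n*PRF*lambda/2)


V_blind = 3 * 1725 * 0.023 / 2 = 59.5 m/s

59.5 m/s


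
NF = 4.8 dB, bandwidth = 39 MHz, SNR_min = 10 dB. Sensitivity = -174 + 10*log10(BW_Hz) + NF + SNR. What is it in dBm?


10*log10(39000000.0) = 75.91
S = -174 + 75.91 + 4.8 + 10 = -83.3 dBm

-83.3 dBm


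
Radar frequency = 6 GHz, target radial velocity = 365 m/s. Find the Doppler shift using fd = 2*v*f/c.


fd = 2 * 365 * 6000000000.0 / 3e8 = 14600.0 Hz

14600.0 Hz


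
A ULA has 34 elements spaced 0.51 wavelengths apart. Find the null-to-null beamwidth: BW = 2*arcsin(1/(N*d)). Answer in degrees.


1/(N*d) = 1/(34*0.51) = 0.05767
BW = 2*arcsin(0.05767) = 6.6 degrees

6.6 degrees


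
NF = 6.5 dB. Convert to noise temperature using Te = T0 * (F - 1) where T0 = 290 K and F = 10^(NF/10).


NF_lin = 10^(6.5/10) = 4.466836
Te = 290 * (4.466836 - 1) = 1005.4 K

1005.4 K


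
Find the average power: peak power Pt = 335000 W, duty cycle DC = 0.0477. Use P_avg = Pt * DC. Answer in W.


P_avg = 335000 * 0.0477 = 15979.5 W

15979.5 W


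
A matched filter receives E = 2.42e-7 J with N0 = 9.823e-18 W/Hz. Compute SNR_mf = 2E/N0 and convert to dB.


SNR_lin = 2 * 2.42e-7 / 9.823e-18 = 4.927e10
SNR_dB = 10*log10(4.927e10) = 106.9 dB

106.9 dB


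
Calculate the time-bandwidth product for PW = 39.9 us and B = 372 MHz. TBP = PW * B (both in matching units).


TBP = 39.9 * 372 = 14842.8

14842.8


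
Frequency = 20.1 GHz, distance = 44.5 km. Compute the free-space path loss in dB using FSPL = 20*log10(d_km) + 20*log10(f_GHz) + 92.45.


20*log10(44.5) = 32.97
20*log10(20.1) = 26.06
FSPL = 151.5 dB

151.5 dB


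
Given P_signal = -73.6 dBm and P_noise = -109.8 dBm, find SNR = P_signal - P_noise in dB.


SNR = -73.6 - (-109.8) = 36.2 dB

36.2 dB


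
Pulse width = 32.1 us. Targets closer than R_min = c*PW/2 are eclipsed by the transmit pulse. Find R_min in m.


R_min = 3e8 * 32.1e-6 / 2 = 4815.0 m

4815.0 m


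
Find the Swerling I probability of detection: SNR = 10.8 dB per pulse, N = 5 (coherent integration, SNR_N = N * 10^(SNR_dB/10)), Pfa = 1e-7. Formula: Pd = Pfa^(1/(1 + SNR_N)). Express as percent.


SNR_lin = 10^(10.8/10) = 12.02264
SNR_N = 5 * 12.02264 = 60.1132
1/(1 + SNR_N) = 1/61.1132 = 0.0163631
Pd = (1e-7)^0.0163631 = 0.76817
Pd = 76.8%

76.8%


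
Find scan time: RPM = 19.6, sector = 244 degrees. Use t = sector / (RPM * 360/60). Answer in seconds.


t = 244 / (19.6 * 360) * 60 = 2.07 s

2.07 s


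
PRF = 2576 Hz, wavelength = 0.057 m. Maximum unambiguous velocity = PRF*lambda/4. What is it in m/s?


V_ua = 2576 * 0.057 / 4 = 36.7 m/s

36.7 m/s


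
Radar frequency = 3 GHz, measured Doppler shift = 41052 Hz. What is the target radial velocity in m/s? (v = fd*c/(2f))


v = 41052 * 3e8 / (2 * 3000000000.0) = 2052.6 m/s

2052.6 m/s


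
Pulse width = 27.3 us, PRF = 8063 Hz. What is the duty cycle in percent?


DC = 27.3e-6 * 8063 * 100 = 22.01%

22.01%


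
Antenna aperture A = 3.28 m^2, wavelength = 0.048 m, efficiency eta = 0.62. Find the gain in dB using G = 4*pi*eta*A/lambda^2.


G_linear = 4*pi*0.62*3.28/0.048^2 = 11091.57
G_dB = 10*log10(11091.57) = 40.4 dB

40.4 dB


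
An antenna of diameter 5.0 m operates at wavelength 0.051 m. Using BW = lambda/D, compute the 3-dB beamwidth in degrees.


BW_rad = 0.051 / 5.0 = 0.0102
BW_deg = 0.58 degrees

0.58 degrees


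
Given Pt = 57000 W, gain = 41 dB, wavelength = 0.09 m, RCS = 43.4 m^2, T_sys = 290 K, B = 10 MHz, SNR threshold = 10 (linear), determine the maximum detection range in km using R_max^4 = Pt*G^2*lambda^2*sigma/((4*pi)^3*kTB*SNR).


G_lin = 10^(41/10) = 12589.254118
R^4 = 57000 * 12589.254118^2 * 0.09^2 * 43.4 / ((4*pi)^3 * 1.38e-23 * 290 * 10000000.0 * 10)
R^4 = 3.99892e21 m^4
R_max = (3.99892e21)^(1/4) = 251469.7 m = 251.5 km

251.5 km


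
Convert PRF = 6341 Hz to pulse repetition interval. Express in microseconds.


PRI = 1/6341 = 0.0001577038 s = 157.7 us

157.7 us


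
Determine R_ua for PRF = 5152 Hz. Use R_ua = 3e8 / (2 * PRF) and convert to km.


R_ua = 3e8 / (2 * 5152) = 29114.9 m = 29.1 km

29.1 km


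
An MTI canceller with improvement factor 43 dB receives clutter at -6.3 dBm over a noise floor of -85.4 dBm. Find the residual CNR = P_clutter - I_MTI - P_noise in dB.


CNR = -6.3 - 43 - (-85.4) = 36.1 dB

36.1 dB


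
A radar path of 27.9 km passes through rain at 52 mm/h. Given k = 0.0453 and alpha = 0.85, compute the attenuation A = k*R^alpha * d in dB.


gamma = 0.0453 * 52^0.85 = 1.30227 dB/km
A = 1.30227 * 27.9 = 36.33 dB

36.33 dB


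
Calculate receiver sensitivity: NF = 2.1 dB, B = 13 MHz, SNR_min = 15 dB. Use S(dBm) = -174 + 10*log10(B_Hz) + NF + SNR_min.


10*log10(13000000.0) = 71.14
S = -174 + 71.14 + 2.1 + 15 = -85.8 dBm

-85.8 dBm


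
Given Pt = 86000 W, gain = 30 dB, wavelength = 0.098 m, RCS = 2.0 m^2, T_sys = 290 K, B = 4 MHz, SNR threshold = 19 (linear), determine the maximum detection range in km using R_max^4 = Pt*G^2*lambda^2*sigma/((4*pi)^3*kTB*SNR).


G_lin = 10^(30/10) = 1000.0
R^4 = 86000 * 1000.0^2 * 0.098^2 * 2.0 / ((4*pi)^3 * 1.38e-23 * 290 * 4000000.0 * 19)
R^4 = 2.73691e18 m^4
R_max = (2.73691e18)^(1/4) = 40673.8 m = 40.7 km

40.7 km


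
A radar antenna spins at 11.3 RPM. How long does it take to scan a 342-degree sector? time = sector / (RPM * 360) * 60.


t = 342 / (11.3 * 360) * 60 = 5.04 s

5.04 s


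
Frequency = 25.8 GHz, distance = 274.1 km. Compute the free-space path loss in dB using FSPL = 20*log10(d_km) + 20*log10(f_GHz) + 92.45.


20*log10(274.1) = 48.76
20*log10(25.8) = 28.23
FSPL = 169.4 dB

169.4 dB


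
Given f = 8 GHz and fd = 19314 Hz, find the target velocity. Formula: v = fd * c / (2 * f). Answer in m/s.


v = 19314 * 3e8 / (2 * 8000000000.0) = 362.1 m/s

362.1 m/s


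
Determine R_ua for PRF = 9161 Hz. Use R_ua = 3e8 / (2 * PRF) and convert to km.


R_ua = 3e8 / (2 * 9161) = 16373.8 m = 16.4 km

16.4 km


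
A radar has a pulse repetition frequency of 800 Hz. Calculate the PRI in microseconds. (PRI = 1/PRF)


PRI = 1/800 = 0.00125 s = 1250.0 us

1250.0 us


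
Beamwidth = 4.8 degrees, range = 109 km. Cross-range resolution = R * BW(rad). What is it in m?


BW_rad = 0.083775804
CR = 109000 * 0.083775804 = 9131.6 m

9131.6 m


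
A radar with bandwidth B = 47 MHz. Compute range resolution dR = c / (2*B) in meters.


dR = 3e8 / (2 * 47000000.0) = 3.19 m

3.19 m


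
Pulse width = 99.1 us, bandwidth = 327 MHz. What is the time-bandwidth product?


TBP = 99.1 * 327 = 32405.7

32405.7


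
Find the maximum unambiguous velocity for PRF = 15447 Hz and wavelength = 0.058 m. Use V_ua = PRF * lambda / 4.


V_ua = 15447 * 0.058 / 4 = 224.0 m/s

224.0 m/s


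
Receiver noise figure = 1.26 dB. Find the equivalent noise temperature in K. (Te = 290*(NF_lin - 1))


NF_lin = 10^(1.26/10) = 1.336596
Te = 290 * (1.336596 - 1) = 97.6 K

97.6 K


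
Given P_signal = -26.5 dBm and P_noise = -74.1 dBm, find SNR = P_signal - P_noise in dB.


SNR = -26.5 - (-74.1) = 47.6 dB

47.6 dB


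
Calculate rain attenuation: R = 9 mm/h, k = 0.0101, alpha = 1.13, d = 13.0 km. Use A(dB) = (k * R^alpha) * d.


gamma = 0.0101 * 9^1.13 = 0.120953 dB/km
A = 0.120953 * 13.0 = 1.57 dB

1.57 dB


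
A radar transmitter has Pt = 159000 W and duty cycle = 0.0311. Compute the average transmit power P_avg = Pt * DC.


P_avg = 159000 * 0.0311 = 4944.9 W

4944.9 W


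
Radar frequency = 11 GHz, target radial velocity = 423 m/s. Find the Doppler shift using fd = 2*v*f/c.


fd = 2 * 423 * 11000000000.0 / 3e8 = 31020.0 Hz

31020.0 Hz


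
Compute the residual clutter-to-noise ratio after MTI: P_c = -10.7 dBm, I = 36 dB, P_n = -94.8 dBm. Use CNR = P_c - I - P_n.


CNR = -10.7 - 36 - (-94.8) = 48.1 dB

48.1 dB


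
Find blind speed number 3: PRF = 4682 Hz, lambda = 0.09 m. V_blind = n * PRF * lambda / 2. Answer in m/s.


V_blind = 3 * 4682 * 0.09 / 2 = 632.1 m/s

632.1 m/s


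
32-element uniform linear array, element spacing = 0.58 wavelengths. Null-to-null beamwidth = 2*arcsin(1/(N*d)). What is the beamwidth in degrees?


1/(N*d) = 1/(32*0.58) = 0.053879
BW = 2*arcsin(0.053879) = 6.2 degrees

6.2 degrees


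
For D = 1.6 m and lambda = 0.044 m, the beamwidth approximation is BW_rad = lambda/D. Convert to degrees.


BW_rad = 0.044 / 1.6 = 0.0275
BW_deg = 1.58 degrees

1.58 degrees


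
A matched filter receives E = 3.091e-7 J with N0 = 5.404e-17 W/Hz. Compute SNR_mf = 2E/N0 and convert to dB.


SNR_lin = 2 * 3.091e-7 / 5.404e-17 = 1.144e10
SNR_dB = 10*log10(1.144e10) = 100.6 dB

100.6 dB


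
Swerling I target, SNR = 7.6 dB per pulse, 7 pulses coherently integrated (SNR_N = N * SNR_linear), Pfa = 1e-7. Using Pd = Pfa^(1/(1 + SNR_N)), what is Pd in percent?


SNR_lin = 10^(7.6/10) = 5.7544
SNR_N = 7 * 5.7544 = 40.2808
1/(1 + SNR_N) = 1/41.2808 = 0.0242243
Pd = (1e-7)^0.0242243 = 0.67675
Pd = 67.7%

67.7%


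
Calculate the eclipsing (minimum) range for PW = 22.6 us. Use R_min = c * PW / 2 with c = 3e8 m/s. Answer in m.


R_min = 3e8 * 22.6e-6 / 2 = 3390.0 m

3390.0 m


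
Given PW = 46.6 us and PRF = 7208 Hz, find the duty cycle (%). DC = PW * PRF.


DC = 46.6e-6 * 7208 * 100 = 33.59%

33.59%


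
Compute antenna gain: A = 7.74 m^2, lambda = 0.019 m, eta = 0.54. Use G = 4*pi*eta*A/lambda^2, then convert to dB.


G_linear = 4*pi*0.54*7.74/0.019^2 = 145491.42
G_dB = 10*log10(145491.42) = 51.6 dB

51.6 dB


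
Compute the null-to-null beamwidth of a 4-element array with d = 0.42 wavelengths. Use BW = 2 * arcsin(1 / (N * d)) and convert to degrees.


1/(N*d) = 1/(4*0.42) = 0.595238
BW = 2*arcsin(0.595238) = 73.1 degrees

73.1 degrees


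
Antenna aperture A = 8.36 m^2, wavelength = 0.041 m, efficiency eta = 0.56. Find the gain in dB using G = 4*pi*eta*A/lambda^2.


G_linear = 4*pi*0.56*8.36/0.041^2 = 34997.45
G_dB = 10*log10(34997.45) = 45.4 dB

45.4 dB


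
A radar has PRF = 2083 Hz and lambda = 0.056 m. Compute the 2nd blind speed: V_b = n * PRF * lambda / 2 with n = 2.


V_blind = 2 * 2083 * 0.056 / 2 = 116.6 m/s

116.6 m/s


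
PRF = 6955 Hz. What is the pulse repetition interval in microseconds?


PRI = 1/6955 = 0.0001437815 s = 143.8 us

143.8 us


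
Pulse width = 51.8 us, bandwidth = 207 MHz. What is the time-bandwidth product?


TBP = 51.8 * 207 = 10722.6

10722.6


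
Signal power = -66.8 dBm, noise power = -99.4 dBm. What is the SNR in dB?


SNR = -66.8 - (-99.4) = 32.6 dB

32.6 dB


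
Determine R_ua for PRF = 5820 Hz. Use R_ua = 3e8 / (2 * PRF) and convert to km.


R_ua = 3e8 / (2 * 5820) = 25773.2 m = 25.8 km

25.8 km


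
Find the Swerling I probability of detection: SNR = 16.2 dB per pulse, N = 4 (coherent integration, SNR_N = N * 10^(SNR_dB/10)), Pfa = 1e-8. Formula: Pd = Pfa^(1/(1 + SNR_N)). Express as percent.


SNR_lin = 10^(16.2/10) = 41.68694
SNR_N = 4 * 41.68694 = 166.74776
1/(1 + SNR_N) = 1/167.74776 = 0.0059613
Pd = (1e-8)^0.0059613 = 0.896
Pd = 89.6%

89.6%


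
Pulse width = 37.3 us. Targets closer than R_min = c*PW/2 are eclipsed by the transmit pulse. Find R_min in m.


R_min = 3e8 * 37.3e-6 / 2 = 5595.0 m

5595.0 m


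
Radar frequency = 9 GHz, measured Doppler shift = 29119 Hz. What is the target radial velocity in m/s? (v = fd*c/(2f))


v = 29119 * 3e8 / (2 * 9000000000.0) = 485.3 m/s

485.3 m/s


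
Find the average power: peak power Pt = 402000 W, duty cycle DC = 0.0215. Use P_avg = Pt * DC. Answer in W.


P_avg = 402000 * 0.0215 = 8643.0 W

8643.0 W


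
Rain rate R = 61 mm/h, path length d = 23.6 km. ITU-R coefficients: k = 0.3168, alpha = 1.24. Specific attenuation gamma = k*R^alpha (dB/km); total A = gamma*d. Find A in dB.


gamma = 0.3168 * 61^1.24 = 51.831547 dB/km
A = 51.831547 * 23.6 = 1223.22 dB

1223.22 dB


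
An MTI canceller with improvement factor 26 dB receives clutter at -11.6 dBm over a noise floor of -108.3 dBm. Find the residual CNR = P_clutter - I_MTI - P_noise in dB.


CNR = -11.6 - 26 - (-108.3) = 70.7 dB

70.7 dB


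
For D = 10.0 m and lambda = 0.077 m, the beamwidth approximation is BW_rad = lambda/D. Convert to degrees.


BW_rad = 0.077 / 10.0 = 0.0077
BW_deg = 0.44 degrees

0.44 degrees


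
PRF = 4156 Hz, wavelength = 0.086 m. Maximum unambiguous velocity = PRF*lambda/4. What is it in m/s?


V_ua = 4156 * 0.086 / 4 = 89.4 m/s

89.4 m/s


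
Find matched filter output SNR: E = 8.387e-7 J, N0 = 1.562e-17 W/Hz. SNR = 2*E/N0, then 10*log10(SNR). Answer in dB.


SNR_lin = 2 * 8.387e-7 / 1.562e-17 = 1.074e11
SNR_dB = 10*log10(1.074e11) = 110.3 dB

110.3 dB


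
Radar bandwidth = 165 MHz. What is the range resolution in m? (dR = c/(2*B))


dR = 3e8 / (2 * 165000000.0) = 0.91 m

0.91 m


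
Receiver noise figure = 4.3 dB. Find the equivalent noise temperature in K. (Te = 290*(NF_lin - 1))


NF_lin = 10^(4.3/10) = 2.691535
Te = 290 * (2.691535 - 1) = 490.5 K

490.5 K


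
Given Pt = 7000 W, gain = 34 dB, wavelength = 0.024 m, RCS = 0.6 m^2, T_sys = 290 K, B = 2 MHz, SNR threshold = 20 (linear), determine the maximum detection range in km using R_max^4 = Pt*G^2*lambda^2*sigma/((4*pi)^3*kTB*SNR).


G_lin = 10^(34/10) = 2511.886432
R^4 = 7000 * 2511.886432^2 * 0.024^2 * 0.6 / ((4*pi)^3 * 1.38e-23 * 290 * 2000000.0 * 20)
R^4 = 4.80513e16 m^4
R_max = (4.80513e16)^(1/4) = 14805.6 m = 14.8 km

14.8 km


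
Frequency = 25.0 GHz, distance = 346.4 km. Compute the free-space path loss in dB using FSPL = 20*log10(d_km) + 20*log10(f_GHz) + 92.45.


20*log10(346.4) = 50.79
20*log10(25.0) = 27.96
FSPL = 171.2 dB

171.2 dB


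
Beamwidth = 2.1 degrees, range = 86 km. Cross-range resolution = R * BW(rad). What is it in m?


BW_rad = 0.036651914
CR = 86000 * 0.036651914 = 3152.1 m

3152.1 m


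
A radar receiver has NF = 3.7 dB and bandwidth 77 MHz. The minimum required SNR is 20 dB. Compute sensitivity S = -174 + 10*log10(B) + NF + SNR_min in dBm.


10*log10(77000000.0) = 78.86
S = -174 + 78.86 + 3.7 + 20 = -71.4 dBm

-71.4 dBm


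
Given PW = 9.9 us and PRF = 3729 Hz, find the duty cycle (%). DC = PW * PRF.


DC = 9.9e-6 * 3729 * 100 = 3.69%

3.69%


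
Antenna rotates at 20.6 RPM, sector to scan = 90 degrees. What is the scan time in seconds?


t = 90 / (20.6 * 360) * 60 = 0.73 s

0.73 s


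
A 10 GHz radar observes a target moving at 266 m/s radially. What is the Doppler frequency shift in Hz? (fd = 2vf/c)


fd = 2 * 266 * 10000000000.0 / 3e8 = 17733.3 Hz

17733.3 Hz


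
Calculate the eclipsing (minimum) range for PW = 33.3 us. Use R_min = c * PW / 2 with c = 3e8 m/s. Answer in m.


R_min = 3e8 * 33.3e-6 / 2 = 4995.0 m

4995.0 m


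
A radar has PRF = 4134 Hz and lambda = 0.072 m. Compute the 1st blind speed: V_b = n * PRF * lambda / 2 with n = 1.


V_blind = 1 * 4134 * 0.072 / 2 = 148.8 m/s

148.8 m/s


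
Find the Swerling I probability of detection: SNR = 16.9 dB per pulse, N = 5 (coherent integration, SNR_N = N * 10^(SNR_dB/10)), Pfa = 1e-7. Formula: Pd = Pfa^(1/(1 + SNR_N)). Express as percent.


SNR_lin = 10^(16.9/10) = 48.97788
SNR_N = 5 * 48.97788 = 244.8894
1/(1 + SNR_N) = 1/245.8894 = 0.0040669
Pd = (1e-7)^0.0040669 = 0.93655
Pd = 93.7%

93.7%


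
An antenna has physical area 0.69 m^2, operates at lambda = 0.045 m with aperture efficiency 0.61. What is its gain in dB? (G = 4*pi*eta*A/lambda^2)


G_linear = 4*pi*0.61*0.69/0.045^2 = 2611.94
G_dB = 10*log10(2611.94) = 34.2 dB

34.2 dB


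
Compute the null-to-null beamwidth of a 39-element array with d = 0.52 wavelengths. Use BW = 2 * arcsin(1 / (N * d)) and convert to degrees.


1/(N*d) = 1/(39*0.52) = 0.04931
BW = 2*arcsin(0.04931) = 5.7 degrees

5.7 degrees


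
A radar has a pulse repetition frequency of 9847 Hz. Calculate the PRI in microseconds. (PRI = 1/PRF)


PRI = 1/9847 = 0.0001015538 s = 101.6 us

101.6 us


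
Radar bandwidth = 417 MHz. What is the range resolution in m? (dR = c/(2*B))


dR = 3e8 / (2 * 417000000.0) = 0.36 m

0.36 m


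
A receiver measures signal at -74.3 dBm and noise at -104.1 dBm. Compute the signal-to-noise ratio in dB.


SNR = -74.3 - (-104.1) = 29.8 dB

29.8 dB


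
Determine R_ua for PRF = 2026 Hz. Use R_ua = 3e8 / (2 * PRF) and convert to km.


R_ua = 3e8 / (2 * 2026) = 74037.5 m = 74.0 km

74.0 km


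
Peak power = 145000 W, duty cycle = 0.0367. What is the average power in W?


P_avg = 145000 * 0.0367 = 5321.5 W

5321.5 W


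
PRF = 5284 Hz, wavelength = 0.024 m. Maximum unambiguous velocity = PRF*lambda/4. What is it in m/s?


V_ua = 5284 * 0.024 / 4 = 31.7 m/s

31.7 m/s


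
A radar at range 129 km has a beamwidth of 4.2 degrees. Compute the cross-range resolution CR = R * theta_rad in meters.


BW_rad = 0.073303829
CR = 129000 * 0.073303829 = 9456.2 m

9456.2 m


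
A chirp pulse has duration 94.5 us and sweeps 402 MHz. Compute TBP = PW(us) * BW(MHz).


TBP = 94.5 * 402 = 37989.0

37989.0


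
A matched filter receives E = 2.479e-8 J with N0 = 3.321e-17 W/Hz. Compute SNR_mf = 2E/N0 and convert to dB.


SNR_lin = 2 * 2.479e-8 / 3.321e-17 = 1.493e9
SNR_dB = 10*log10(1.493e9) = 91.7 dB

91.7 dB


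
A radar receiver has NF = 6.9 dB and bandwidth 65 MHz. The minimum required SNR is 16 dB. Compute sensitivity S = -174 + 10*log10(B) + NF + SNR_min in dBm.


10*log10(65000000.0) = 78.13
S = -174 + 78.13 + 6.9 + 16 = -73.0 dBm

-73.0 dBm


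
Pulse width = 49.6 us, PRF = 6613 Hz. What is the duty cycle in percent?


DC = 49.6e-6 * 6613 * 100 = 32.8%

32.8%


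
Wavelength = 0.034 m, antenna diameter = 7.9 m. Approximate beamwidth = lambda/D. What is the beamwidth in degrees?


BW_rad = 0.034 / 7.9 = 0.004304
BW_deg = 0.25 degrees

0.25 degrees


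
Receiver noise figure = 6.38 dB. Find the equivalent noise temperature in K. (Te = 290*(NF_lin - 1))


NF_lin = 10^(6.38/10) = 4.345102
Te = 290 * (4.345102 - 1) = 970.1 K

970.1 K


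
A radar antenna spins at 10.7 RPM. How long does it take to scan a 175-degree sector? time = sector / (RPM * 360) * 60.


t = 175 / (10.7 * 360) * 60 = 2.73 s

2.73 s


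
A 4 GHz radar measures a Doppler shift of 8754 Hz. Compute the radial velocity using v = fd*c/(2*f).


v = 8754 * 3e8 / (2 * 4000000000.0) = 328.3 m/s

328.3 m/s


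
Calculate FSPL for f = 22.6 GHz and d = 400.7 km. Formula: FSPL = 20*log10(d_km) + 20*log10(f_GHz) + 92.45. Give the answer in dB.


20*log10(400.7) = 52.06
20*log10(22.6) = 27.08
FSPL = 171.6 dB

171.6 dB


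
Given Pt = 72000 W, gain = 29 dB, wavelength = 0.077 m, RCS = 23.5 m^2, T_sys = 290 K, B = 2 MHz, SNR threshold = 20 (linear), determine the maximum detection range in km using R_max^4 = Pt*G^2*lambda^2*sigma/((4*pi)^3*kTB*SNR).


G_lin = 10^(29/10) = 794.328235
R^4 = 72000 * 794.328235^2 * 0.077^2 * 23.5 / ((4*pi)^3 * 1.38e-23 * 290 * 2000000.0 * 20)
R^4 = 1.99258e19 m^4
R_max = (1.99258e19)^(1/4) = 66811.9 m = 66.8 km

66.8 km


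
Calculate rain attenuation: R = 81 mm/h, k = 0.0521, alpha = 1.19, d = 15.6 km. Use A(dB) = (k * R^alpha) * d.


gamma = 0.0521 * 81^1.19 = 9.726014 dB/km
A = 9.726014 * 15.6 = 151.73 dB

151.73 dB


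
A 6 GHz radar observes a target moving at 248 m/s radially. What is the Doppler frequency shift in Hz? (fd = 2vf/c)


fd = 2 * 248 * 6000000000.0 / 3e8 = 9920.0 Hz

9920.0 Hz


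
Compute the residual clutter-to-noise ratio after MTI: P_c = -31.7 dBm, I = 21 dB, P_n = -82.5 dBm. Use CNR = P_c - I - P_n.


CNR = -31.7 - 21 - (-82.5) = 29.8 dB

29.8 dB


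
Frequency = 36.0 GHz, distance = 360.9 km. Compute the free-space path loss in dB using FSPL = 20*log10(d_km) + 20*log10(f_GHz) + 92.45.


20*log10(360.9) = 51.15
20*log10(36.0) = 31.13
FSPL = 174.7 dB

174.7 dB


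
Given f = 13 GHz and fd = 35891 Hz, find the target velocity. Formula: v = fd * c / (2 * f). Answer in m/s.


v = 35891 * 3e8 / (2 * 13000000000.0) = 414.1 m/s

414.1 m/s


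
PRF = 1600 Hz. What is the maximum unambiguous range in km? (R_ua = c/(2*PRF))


R_ua = 3e8 / (2 * 1600) = 93750.0 m = 93.8 km

93.8 km


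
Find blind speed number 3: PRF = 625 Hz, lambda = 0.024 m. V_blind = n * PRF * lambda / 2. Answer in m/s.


V_blind = 3 * 625 * 0.024 / 2 = 22.5 m/s

22.5 m/s


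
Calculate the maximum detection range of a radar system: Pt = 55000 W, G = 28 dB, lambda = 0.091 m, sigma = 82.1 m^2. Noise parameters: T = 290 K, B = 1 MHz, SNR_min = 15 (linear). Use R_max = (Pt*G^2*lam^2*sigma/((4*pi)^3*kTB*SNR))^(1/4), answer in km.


G_lin = 10^(28/10) = 630.957344
R^4 = 55000 * 630.957344^2 * 0.091^2 * 82.1 / ((4*pi)^3 * 1.38e-23 * 290 * 1000000.0 * 15)
R^4 = 1.24966e20 m^4
R_max = (1.24966e20)^(1/4) = 105729.9 m = 105.7 km

105.7 km


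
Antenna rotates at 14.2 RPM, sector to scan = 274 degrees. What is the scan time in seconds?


t = 274 / (14.2 * 360) * 60 = 3.22 s

3.22 s


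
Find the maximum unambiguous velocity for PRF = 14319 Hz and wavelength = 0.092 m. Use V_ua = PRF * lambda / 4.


V_ua = 14319 * 0.092 / 4 = 329.3 m/s

329.3 m/s


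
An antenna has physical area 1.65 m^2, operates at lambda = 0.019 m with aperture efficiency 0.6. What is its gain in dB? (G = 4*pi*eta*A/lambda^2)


G_linear = 4*pi*0.6*1.65/0.019^2 = 34461.79
G_dB = 10*log10(34461.79) = 45.4 dB

45.4 dB


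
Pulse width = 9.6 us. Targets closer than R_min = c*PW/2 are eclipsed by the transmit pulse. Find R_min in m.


R_min = 3e8 * 9.6e-6 / 2 = 1440.0 m

1440.0 m


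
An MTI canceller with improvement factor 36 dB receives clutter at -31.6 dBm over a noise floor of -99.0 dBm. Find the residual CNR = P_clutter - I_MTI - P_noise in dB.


CNR = -31.6 - 36 - (-99.0) = 31.4 dB

31.4 dB


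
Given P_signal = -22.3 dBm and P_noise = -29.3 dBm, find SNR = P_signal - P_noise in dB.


SNR = -22.3 - (-29.3) = 7.0 dB

7.0 dB


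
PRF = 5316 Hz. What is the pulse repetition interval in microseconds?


PRI = 1/5316 = 0.0001881114 s = 188.1 us

188.1 us


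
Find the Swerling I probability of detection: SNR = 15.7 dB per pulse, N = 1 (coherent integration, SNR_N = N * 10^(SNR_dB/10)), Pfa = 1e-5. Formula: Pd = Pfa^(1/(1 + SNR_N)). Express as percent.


SNR_lin = 10^(15.7/10) = 37.15352
SNR_N = 1 * 37.15352 = 37.15352
1/(1 + SNR_N) = 1/38.15352 = 0.0262099
Pd = (1e-5)^0.0262099 = 0.73952
Pd = 74.0%

74.0%


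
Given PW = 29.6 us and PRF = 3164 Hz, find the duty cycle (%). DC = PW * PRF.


DC = 29.6e-6 * 3164 * 100 = 9.37%

9.37%


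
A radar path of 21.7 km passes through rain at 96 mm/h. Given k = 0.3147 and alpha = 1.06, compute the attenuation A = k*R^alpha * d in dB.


gamma = 0.3147 * 96^1.06 = 39.72869 dB/km
A = 39.72869 * 21.7 = 862.11 dB

862.11 dB


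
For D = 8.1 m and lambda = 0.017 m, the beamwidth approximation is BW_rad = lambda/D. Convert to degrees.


BW_rad = 0.017 / 8.1 = 0.002099
BW_deg = 0.12 degrees

0.12 degrees


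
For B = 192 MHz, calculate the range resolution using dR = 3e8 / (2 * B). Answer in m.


dR = 3e8 / (2 * 192000000.0) = 0.78 m

0.78 m


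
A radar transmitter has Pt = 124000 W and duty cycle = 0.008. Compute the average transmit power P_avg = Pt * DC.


P_avg = 124000 * 0.008 = 992.0 W

992.0 W


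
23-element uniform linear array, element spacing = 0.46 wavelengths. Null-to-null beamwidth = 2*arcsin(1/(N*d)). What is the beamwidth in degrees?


1/(N*d) = 1/(23*0.46) = 0.094518
BW = 2*arcsin(0.094518) = 10.8 degrees

10.8 degrees


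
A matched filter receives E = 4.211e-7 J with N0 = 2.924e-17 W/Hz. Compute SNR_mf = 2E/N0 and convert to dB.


SNR_lin = 2 * 4.211e-7 / 2.924e-17 = 2.88e10
SNR_dB = 10*log10(2.88e10) = 104.6 dB

104.6 dB


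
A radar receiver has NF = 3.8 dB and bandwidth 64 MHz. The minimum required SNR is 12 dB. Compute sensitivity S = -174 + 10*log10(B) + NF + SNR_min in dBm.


10*log10(64000000.0) = 78.06
S = -174 + 78.06 + 3.8 + 12 = -80.1 dBm

-80.1 dBm


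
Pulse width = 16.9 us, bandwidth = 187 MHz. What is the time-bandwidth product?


TBP = 16.9 * 187 = 3160.3

3160.3


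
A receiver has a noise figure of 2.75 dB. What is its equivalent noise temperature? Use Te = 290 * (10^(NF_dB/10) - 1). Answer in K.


NF_lin = 10^(2.75/10) = 1.883649
Te = 290 * (1.883649 - 1) = 256.3 K

256.3 K


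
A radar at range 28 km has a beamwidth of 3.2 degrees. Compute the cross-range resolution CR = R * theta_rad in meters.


BW_rad = 0.055850536
CR = 28000 * 0.055850536 = 1563.8 m

1563.8 m


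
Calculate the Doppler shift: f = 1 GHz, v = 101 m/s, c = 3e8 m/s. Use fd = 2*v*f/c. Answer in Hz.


fd = 2 * 101 * 1000000000.0 / 3e8 = 673.3 Hz

673.3 Hz


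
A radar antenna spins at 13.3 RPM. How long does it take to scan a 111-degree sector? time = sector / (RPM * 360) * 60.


t = 111 / (13.3 * 360) * 60 = 1.39 s

1.39 s


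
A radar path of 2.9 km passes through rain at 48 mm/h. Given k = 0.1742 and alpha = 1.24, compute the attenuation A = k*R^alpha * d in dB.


gamma = 0.1742 * 48^1.24 = 21.173238 dB/km
A = 21.173238 * 2.9 = 61.4 dB

61.4 dB


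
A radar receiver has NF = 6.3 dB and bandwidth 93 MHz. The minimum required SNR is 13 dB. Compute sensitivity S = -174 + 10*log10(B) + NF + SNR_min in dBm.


10*log10(93000000.0) = 79.68
S = -174 + 79.68 + 6.3 + 13 = -75.0 dBm

-75.0 dBm


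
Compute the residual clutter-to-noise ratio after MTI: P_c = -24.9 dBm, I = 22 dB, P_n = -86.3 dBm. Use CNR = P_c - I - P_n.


CNR = -24.9 - 22 - (-86.3) = 39.4 dB

39.4 dB


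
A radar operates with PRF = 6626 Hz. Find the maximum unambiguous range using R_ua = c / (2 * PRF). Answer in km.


R_ua = 3e8 / (2 * 6626) = 22638.1 m = 22.6 km

22.6 km


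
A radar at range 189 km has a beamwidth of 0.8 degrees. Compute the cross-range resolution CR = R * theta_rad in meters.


BW_rad = 0.013962634
CR = 189000 * 0.013962634 = 2638.9 m

2638.9 m


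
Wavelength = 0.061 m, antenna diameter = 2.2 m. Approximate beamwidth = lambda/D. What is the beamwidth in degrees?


BW_rad = 0.061 / 2.2 = 0.027727
BW_deg = 1.59 degrees

1.59 degrees


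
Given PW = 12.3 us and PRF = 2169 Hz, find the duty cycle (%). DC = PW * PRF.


DC = 12.3e-6 * 2169 * 100 = 2.67%

2.67%


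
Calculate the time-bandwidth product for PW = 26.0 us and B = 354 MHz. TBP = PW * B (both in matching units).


TBP = 26.0 * 354 = 9204.0

9204.0


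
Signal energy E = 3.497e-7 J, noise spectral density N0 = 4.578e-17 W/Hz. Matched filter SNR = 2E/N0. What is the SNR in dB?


SNR_lin = 2 * 3.497e-7 / 4.578e-17 = 1.528e10
SNR_dB = 10*log10(1.528e10) = 101.8 dB

101.8 dB


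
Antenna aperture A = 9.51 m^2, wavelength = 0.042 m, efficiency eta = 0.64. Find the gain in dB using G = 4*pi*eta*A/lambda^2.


G_linear = 4*pi*0.64*9.51/0.042^2 = 43358.25
G_dB = 10*log10(43358.25) = 46.4 dB

46.4 dB


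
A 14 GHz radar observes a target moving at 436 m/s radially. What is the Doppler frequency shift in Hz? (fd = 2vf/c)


fd = 2 * 436 * 14000000000.0 / 3e8 = 40693.3 Hz

40693.3 Hz


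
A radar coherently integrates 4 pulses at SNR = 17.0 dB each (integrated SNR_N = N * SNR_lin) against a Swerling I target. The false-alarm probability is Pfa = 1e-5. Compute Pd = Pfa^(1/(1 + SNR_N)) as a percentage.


SNR_lin = 10^(17.0/10) = 50.11872
SNR_N = 4 * 50.11872 = 200.47488
1/(1 + SNR_N) = 1/201.47488 = 0.0049634
Pd = (1e-5)^0.0049634 = 0.94446
Pd = 94.4%

94.4%


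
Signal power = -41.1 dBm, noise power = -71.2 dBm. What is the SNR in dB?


SNR = -41.1 - (-71.2) = 30.1 dB

30.1 dB


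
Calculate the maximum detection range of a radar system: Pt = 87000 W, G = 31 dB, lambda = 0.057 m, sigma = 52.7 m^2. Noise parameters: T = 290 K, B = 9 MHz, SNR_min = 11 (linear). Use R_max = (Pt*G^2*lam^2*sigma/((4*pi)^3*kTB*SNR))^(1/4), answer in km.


G_lin = 10^(31/10) = 1258.925412
R^4 = 87000 * 1258.925412^2 * 0.057^2 * 52.7 / ((4*pi)^3 * 1.38e-23 * 290 * 9000000.0 * 11)
R^4 = 3.00288e19 m^4
R_max = (3.00288e19)^(1/4) = 74026.0 m = 74.0 km

74.0 km


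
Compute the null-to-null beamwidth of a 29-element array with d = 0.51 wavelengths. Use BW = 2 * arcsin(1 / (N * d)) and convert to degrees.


1/(N*d) = 1/(29*0.51) = 0.067613
BW = 2*arcsin(0.067613) = 7.8 degrees

7.8 degrees


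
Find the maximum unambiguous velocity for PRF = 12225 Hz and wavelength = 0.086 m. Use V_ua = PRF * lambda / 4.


V_ua = 12225 * 0.086 / 4 = 262.8 m/s

262.8 m/s


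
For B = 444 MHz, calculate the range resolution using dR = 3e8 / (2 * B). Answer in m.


dR = 3e8 / (2 * 444000000.0) = 0.34 m

0.34 m


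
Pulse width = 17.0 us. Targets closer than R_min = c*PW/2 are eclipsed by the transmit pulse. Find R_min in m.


R_min = 3e8 * 17.0e-6 / 2 = 2550.0 m

2550.0 m


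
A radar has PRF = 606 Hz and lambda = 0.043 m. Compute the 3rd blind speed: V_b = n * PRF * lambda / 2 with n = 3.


V_blind = 3 * 606 * 0.043 / 2 = 39.1 m/s

39.1 m/s


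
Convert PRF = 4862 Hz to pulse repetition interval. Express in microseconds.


PRI = 1/4862 = 0.0002056767 s = 205.7 us

205.7 us


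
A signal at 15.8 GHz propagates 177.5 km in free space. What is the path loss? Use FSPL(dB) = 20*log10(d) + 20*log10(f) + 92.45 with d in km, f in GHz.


20*log10(177.5) = 44.98
20*log10(15.8) = 23.97
FSPL = 161.4 dB

161.4 dB


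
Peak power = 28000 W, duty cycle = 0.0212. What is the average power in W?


P_avg = 28000 * 0.0212 = 593.6 W

593.6 W


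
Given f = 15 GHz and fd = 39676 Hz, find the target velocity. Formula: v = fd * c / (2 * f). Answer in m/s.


v = 39676 * 3e8 / (2 * 15000000000.0) = 396.8 m/s

396.8 m/s


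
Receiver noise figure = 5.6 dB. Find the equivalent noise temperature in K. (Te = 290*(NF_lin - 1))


NF_lin = 10^(5.6/10) = 3.630781
Te = 290 * (3.630781 - 1) = 762.9 K

762.9 K


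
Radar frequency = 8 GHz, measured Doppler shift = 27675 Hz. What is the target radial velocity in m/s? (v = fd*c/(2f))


v = 27675 * 3e8 / (2 * 8000000000.0) = 518.9 m/s

518.9 m/s


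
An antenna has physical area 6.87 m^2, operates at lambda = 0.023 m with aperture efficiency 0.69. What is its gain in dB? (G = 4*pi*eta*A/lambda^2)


G_linear = 4*pi*0.69*6.87/0.023^2 = 112605.61
G_dB = 10*log10(112605.61) = 50.5 dB

50.5 dB


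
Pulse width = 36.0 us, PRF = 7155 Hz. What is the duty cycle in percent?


DC = 36.0e-6 * 7155 * 100 = 25.76%

25.76%


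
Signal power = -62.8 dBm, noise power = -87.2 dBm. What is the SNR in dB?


SNR = -62.8 - (-87.2) = 24.4 dB

24.4 dB


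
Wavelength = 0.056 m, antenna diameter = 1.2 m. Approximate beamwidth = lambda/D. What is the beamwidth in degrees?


BW_rad = 0.056 / 1.2 = 0.046667
BW_deg = 2.67 degrees

2.67 degrees


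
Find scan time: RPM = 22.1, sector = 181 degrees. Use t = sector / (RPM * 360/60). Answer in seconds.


t = 181 / (22.1 * 360) * 60 = 1.37 s

1.37 s


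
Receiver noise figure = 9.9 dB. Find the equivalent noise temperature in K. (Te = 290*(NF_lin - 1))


NF_lin = 10^(9.9/10) = 9.772372
Te = 290 * (9.772372 - 1) = 2544.0 K

2544.0 K


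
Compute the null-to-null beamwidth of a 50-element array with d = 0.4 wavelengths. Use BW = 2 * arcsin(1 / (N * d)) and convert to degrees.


1/(N*d) = 1/(50*0.4) = 0.05
BW = 2*arcsin(0.05) = 5.7 degrees

5.7 degrees


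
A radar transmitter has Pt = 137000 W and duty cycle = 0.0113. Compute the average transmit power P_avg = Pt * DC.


P_avg = 137000 * 0.0113 = 1548.1 W

1548.1 W


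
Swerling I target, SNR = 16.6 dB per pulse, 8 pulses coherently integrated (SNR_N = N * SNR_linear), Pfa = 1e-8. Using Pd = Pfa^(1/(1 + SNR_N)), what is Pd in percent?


SNR_lin = 10^(16.6/10) = 45.70882
SNR_N = 8 * 45.70882 = 365.67056
1/(1 + SNR_N) = 1/366.67056 = 0.0027272
Pd = (1e-8)^0.0027272 = 0.951
Pd = 95.1%

95.1%
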